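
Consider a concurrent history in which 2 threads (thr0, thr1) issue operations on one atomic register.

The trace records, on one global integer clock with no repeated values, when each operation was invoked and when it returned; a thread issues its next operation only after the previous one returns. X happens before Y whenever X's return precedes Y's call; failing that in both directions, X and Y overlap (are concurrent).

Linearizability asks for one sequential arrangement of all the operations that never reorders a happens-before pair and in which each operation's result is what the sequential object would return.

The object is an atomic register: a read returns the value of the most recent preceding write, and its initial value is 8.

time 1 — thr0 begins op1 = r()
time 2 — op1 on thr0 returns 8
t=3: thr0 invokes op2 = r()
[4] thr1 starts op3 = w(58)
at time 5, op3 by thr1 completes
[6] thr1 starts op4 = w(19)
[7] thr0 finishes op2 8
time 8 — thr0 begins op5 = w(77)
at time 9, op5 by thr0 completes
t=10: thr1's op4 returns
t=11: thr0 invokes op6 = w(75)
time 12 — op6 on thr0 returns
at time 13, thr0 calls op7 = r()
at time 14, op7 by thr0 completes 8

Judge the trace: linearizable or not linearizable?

not linearizable

the violation lands at event 14, op7's response at time 14: events 1..13 linearize, events 1..14 do not
real-time-consistent orders of the 7 completed operations: 5 — all fail the atomic register replay
sample order op1, op2, op3, op4, op5, op6, op7 stalls at step 7 — op7 r() → 8 has no legal effect
sample order op1, op2, op3, op5, op4, op6, op7 stalls at step 7 — op7 r() → 8 has no legal effect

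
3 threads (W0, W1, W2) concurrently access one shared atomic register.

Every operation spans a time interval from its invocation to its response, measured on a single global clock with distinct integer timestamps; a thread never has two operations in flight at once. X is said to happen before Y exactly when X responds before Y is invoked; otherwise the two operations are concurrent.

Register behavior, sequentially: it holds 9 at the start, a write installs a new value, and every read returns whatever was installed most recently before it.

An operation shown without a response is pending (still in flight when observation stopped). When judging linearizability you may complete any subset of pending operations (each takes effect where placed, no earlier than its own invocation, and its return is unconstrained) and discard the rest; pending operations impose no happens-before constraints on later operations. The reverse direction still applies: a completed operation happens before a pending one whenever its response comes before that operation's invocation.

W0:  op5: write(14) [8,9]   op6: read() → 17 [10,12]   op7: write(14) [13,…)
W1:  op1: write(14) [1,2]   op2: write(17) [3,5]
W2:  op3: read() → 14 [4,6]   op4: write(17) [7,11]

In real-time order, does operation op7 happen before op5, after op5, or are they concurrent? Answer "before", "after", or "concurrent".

after

op7 spans [13,…), op5 spans [8,9]
resp(op5)=9 < inv(op7)=13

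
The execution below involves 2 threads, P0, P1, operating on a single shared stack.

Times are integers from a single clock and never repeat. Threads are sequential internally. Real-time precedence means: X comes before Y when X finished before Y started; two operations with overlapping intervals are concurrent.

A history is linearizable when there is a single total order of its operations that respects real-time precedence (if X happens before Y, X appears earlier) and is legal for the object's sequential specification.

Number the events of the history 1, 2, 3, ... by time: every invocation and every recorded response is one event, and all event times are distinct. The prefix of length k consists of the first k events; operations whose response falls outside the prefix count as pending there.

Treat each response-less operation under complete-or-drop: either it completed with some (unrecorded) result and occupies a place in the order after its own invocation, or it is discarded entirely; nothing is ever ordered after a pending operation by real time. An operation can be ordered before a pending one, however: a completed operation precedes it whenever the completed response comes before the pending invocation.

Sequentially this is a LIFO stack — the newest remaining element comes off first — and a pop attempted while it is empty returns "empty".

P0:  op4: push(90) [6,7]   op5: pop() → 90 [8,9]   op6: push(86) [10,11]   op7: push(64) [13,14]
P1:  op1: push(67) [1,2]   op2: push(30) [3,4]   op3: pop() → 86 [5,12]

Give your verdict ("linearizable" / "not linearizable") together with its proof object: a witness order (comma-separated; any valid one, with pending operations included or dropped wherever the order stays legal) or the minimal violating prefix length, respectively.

linearizable — witness: op1, op2, op4, op5, op6, op3, op7

1. op1 push(67), leaving stack <67>
2. op2 push(30), leaving stack <67,30>
3. op4 push(90), leaving stack <67,30,90>
4. op5 pop() → 90, leaving stack <67,30>
5. op6 push(86), leaving stack <67,30,86>
6. op3 pop() → 86, leaving stack <67,30>
7. op7 push(64), leaving stack <67,30,64>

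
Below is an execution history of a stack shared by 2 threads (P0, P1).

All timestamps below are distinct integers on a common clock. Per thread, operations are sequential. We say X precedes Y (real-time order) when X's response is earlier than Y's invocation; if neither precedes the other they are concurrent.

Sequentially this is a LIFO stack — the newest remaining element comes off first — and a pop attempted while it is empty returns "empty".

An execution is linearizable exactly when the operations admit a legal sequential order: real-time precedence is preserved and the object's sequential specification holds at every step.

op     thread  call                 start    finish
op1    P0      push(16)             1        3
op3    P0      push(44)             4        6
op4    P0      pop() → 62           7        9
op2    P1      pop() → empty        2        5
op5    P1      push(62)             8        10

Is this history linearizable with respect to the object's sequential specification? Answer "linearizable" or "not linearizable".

linearizable

a witness: op2, op1, op3, op5, op4
1. op2 pop() → empty, leaving stack <>
2. op1 push(16), leaving stack <16>
3. op3 push(44), leaving stack <16,44>
4. op5 push(62), leaving stack <16,44,62>
5. op4 pop() → 62, leaving stack <16,44>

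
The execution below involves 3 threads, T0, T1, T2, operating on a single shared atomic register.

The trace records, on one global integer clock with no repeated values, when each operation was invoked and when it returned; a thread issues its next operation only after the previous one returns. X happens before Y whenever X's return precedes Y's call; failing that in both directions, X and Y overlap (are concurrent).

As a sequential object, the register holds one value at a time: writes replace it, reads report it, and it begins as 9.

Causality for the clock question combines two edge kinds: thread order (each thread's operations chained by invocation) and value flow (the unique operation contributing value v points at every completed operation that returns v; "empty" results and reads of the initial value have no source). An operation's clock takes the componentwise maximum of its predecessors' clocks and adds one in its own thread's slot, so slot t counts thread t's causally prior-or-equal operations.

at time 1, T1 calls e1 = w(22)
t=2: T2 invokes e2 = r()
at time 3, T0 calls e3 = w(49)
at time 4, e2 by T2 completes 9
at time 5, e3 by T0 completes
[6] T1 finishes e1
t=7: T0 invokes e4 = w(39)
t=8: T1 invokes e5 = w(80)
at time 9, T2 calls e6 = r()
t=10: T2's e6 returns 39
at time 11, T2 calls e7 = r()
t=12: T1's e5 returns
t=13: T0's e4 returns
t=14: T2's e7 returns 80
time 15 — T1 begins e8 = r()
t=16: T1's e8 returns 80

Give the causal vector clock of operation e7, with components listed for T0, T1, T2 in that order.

(2, 2, 3)

no predecessors for e2 (invoked 2): T2 increments from zero → (0, 0, 1)
no predecessors for e1 (invoked 1): T1 increments from zero → (0, 1, 0)
no predecessors for e3 (invoked 3): T0 increments from zero → (1, 0, 0)
e5 (invocation 8): componentwise max over VC(e1)=(0, 1, 0), +1 at T1, giving (0, 2, 0)
e4 (invocation 7): componentwise max over VC(e3)=(1, 0, 0), +1 at T0, giving (2, 0, 0)
e8 (invocation 15): componentwise max over VC(e5)=(0, 2, 0), +1 at T1, giving (0, 3, 0)
e6 (invocation 9): componentwise max over VC(e2)=(0, 0, 1), VC(e4)=(2, 0, 0), +1 at T2, giving (2, 0, 2)
e7 (invocation 11): componentwise max over VC(e5)=(0, 2, 0), VC(e6)=(2, 0, 2), +1 at T2, giving (2, 2, 3)
target: VC(e7) = (2, 2, 3)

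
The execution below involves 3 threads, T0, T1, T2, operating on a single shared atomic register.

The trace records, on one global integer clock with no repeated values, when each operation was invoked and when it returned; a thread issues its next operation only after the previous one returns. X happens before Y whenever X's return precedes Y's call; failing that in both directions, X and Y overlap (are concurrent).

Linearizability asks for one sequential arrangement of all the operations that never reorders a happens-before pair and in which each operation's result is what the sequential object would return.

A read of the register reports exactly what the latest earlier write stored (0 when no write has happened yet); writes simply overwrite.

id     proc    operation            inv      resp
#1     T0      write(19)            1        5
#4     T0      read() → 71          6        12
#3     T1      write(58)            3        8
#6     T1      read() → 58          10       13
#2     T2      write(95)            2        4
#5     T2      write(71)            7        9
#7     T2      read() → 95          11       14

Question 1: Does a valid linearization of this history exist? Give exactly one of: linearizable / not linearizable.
not linearizable

events 1..13 are fine; event 14 — the response of #7 at time 14 — makes the prefix non-linearizable
all 72 real-time-respecting orders fail — 7 completed atomic register operations, no legal replay
one such order, #1, #2, #3, #4, #5, #6, #7, breaks at step 4 where #4 read() → 71 is illegal
one such order, #1, #2, #3, #4, #5, #7, #6, breaks at step 4 where #4 read() → 71 is illegal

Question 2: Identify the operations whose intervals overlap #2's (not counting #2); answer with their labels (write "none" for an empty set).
#1, #3

concurrent with #2 ([2,4]): every op whose interval crosses 2..4
#1 [1,5]: concurrent
#3 [3,8]: concurrent
#4 [6,12]: after
#5 [7,9]: after
#6 [10,13]: after
#7 [11,14]: after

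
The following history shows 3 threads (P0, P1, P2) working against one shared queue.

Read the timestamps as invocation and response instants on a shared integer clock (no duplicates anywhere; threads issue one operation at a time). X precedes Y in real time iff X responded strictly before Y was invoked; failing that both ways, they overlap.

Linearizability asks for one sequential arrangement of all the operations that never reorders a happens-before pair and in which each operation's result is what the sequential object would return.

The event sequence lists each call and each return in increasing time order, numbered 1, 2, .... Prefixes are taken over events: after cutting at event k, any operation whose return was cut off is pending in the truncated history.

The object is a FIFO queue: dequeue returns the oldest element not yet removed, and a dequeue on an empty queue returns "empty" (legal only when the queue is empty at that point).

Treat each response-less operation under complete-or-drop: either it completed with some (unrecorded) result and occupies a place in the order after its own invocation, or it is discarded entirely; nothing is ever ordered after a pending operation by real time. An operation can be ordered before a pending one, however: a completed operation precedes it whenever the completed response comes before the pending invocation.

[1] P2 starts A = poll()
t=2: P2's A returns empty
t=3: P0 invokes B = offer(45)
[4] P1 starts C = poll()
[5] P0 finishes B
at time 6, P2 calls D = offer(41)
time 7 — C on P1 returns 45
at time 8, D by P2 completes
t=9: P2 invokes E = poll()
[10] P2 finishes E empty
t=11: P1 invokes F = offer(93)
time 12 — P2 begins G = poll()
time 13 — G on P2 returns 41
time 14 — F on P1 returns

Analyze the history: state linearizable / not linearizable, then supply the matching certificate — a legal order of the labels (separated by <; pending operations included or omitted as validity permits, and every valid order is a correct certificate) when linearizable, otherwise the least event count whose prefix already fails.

through event 9 a valid linearization exists; event 10 (E responding at time 10) ends that
3 orders of the 5 completed queue ops respect real time; none is legal
sample order A, B, C, D, E stalls at step 5 — E poll() → empty has no legal effect
sample order A, B, D, C, E stalls at step 5 — E poll() → empty has no legal effect

not linearizable — minimal violating prefix: 10 events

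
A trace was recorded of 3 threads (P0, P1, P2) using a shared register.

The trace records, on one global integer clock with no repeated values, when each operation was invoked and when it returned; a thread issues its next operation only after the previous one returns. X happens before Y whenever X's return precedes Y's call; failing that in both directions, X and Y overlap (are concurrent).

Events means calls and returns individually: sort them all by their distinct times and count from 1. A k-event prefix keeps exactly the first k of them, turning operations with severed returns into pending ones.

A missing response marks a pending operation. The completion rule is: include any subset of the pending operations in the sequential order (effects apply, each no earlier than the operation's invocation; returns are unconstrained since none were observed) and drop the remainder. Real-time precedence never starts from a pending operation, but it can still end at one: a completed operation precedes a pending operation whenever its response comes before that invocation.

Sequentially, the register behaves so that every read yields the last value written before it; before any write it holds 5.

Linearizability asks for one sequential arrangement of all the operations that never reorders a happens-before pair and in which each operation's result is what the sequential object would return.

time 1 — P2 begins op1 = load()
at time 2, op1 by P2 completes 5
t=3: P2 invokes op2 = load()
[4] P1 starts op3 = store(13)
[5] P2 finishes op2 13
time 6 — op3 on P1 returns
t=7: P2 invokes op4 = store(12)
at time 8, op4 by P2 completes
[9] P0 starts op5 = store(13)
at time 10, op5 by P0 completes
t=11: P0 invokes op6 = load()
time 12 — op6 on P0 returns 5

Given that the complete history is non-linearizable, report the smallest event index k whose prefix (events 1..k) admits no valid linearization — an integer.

a valid linearization of events 1..11 exists, for instance op1, op3, op2, op4, op5:
after step 1 (op1 load() → 5): value 5
after step 2 (op3 store(13)): value 13
after step 3 (op2 load() → 13): value 13
after step 4 (op4 store(12)): value 12
after step 5 (op5 store(13)): value 13
include event 12 — op6 responding at 12 — and every candidate order breaks
sample order op1, op2, op3, op4, op5, op6 stalls at step 2 — op2 load() → 13 has no legal effect
sample order op1, op3, op2, op4, op5, op6 stalls at step 6 — op6 load() → 5 has no legal effect

12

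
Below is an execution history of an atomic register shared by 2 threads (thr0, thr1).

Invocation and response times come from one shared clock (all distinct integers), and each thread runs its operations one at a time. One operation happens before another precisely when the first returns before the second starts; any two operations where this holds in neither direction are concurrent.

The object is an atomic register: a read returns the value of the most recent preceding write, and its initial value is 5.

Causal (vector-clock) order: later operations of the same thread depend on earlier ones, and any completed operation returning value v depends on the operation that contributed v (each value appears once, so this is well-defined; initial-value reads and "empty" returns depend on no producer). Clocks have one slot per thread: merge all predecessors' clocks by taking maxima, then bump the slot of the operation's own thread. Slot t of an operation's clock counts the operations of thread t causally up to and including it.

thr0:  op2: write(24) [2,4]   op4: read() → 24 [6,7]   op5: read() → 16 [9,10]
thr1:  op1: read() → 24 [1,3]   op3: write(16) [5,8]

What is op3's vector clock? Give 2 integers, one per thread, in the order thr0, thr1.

(1, 2)

invoked at 2, op2 has no predecessors; its own thr0 bump gives (1, 0)
invoked at 1, op1 merges VC(op2)=(1, 0) and bumps thr1's slot → (1, 1)
invoked at 6, op4 merges VC(op2)=(1, 0) and bumps thr0's slot → (2, 0)
invoked at 5, op3 merges VC(op1)=(1, 1) and bumps thr1's slot → (1, 2)
invoked at 9, op5 merges VC(op3)=(1, 2), VC(op4)=(2, 0) and bumps thr0's slot → (3, 2)
target: VC(op3) = (1, 2)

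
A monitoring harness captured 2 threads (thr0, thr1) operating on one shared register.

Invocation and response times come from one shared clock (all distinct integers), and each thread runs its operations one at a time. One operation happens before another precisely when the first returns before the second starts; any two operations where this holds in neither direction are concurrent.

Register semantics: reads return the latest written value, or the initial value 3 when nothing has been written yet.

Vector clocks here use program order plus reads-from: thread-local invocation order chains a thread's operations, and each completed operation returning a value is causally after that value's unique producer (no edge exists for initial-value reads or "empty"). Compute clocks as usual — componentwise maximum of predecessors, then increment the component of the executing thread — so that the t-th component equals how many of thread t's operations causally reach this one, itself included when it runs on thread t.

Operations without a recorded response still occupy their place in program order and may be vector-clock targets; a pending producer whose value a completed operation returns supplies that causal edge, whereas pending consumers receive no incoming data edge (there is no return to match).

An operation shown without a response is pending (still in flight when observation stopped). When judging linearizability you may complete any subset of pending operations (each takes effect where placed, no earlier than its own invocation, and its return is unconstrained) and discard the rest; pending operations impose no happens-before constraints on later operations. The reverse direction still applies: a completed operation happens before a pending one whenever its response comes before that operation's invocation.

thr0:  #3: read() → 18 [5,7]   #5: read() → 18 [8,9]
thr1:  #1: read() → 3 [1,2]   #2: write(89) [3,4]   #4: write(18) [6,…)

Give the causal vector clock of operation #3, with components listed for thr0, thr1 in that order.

(1, 3)

#1 (invocation 1): nothing precedes it; thr1's component alone gives (0, 1)
from VC(#1)=(0, 1), #2 (invoked 3) maxes components and bumps thr1 → (0, 2)
from VC(#2)=(0, 2), #4 (invoked 6) maxes components and bumps thr1 → (0, 3)
from VC(#4)=(0, 3), #3 (invoked 5) maxes components and bumps thr0 → (1, 3)
from VC(#3)=(1, 3), VC(#4)=(0, 3), #5 (invoked 8) maxes components and bumps thr0 → (2, 3)
target: VC(#3) = (1, 3)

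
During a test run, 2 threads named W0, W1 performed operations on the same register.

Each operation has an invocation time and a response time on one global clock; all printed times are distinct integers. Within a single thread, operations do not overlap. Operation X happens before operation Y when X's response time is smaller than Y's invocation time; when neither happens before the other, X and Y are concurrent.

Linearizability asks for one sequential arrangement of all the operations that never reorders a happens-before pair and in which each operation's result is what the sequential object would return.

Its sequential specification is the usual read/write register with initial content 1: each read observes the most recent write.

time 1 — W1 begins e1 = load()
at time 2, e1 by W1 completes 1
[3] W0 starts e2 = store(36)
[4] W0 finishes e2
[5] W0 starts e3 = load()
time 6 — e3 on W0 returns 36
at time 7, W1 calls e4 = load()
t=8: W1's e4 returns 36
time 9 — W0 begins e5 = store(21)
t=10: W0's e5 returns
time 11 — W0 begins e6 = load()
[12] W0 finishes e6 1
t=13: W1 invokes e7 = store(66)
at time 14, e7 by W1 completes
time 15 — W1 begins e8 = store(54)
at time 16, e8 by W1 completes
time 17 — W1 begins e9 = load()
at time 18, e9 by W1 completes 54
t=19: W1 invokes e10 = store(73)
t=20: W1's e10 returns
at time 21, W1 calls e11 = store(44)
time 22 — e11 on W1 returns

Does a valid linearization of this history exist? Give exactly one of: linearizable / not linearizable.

not linearizable

the violation lands at event 12, e6's response at time 12: events 1..11 linearize, events 1..12 do not
a single order respects real time; the 6 completed register operations fail replay along it
take e1, e2, e3, e4, e5, e6: step 6 already fails, because e6 load() → 1 cannot occur there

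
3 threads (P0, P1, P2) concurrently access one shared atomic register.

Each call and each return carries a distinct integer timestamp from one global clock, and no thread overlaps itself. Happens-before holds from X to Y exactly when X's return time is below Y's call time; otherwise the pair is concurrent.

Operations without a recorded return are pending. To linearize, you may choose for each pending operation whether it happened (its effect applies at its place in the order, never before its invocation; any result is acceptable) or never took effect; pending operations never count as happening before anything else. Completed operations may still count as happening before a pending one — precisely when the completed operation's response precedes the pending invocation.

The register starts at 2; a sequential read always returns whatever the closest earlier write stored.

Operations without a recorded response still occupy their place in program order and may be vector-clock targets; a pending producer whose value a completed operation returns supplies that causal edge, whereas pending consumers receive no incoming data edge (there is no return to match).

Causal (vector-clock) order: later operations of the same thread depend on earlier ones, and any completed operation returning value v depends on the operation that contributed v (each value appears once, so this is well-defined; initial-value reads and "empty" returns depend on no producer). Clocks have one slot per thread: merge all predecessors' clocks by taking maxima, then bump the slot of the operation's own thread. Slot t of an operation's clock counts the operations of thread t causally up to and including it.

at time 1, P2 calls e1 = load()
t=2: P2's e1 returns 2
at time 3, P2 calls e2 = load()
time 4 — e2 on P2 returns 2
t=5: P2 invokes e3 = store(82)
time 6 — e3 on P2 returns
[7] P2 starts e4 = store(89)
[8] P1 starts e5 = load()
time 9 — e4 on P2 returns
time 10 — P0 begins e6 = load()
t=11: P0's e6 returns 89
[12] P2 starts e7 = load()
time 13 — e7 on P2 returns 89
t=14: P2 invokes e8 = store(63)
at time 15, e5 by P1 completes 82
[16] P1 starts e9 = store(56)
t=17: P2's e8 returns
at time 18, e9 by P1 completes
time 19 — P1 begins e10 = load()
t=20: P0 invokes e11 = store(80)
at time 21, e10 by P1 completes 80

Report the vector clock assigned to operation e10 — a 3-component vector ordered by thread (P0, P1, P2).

(2, 3, 4)

e1 (invocation 1): nothing precedes it; P2's component alone gives (0, 0, 1)
invoked at 3, e2 merges VC(e1)=(0, 0, 1) and bumps P2's slot → (0, 0, 2)
invoked at 5, e3 merges VC(e2)=(0, 0, 2) and bumps P2's slot → (0, 0, 3)
invoked at 7, e4 merges VC(e3)=(0, 0, 3) and bumps P2's slot → (0, 0, 4)
invoked at 8, e5 merges VC(e3)=(0, 0, 3) and bumps P1's slot → (0, 1, 3)
invoked at 12, e7 merges VC(e4)=(0, 0, 4) and bumps P2's slot → (0, 0, 5)
invoked at 16, e9 merges VC(e5)=(0, 1, 3) and bumps P1's slot → (0, 2, 3)
invoked at 10, e6 merges VC(e4)=(0, 0, 4) and bumps P0's slot → (1, 0, 4)
invoked at 14, e8 merges VC(e7)=(0, 0, 5) and bumps P2's slot → (0, 0, 6)
invoked at 20, e11 merges VC(e6)=(1, 0, 4) and bumps P0's slot → (2, 0, 4)
invoked at 19, e10 merges VC(e9)=(0, 2, 3), VC(e11)=(2, 0, 4) and bumps P1's slot → (2, 3, 4)
target: VC(e10) = (2, 3, 4)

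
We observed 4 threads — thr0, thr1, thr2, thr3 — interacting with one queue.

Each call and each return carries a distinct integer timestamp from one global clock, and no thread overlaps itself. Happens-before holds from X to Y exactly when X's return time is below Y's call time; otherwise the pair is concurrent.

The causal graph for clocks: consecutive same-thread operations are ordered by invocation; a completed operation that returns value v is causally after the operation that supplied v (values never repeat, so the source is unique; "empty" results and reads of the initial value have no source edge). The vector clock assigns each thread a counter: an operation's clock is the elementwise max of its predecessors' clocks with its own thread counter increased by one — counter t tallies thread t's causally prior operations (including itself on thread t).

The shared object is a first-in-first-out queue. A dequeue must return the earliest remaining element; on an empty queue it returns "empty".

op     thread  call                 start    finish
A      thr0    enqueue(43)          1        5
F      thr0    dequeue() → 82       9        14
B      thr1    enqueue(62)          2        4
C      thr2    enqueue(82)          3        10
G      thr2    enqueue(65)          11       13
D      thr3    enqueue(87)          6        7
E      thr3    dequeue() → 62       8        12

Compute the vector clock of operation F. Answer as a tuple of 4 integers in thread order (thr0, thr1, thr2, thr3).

no predecessors for D (invoked 6): thr3 increments from zero → (0, 0, 0, 1)
no predecessors for C (invoked 3): thr2 increments from zero → (0, 0, 1, 0)
no predecessors for B (invoked 2): thr1 increments from zero → (0, 1, 0, 0)
no predecessors for A (invoked 1): thr0 increments from zero → (1, 0, 0, 0)
from VC(C)=(0, 0, 1, 0), G (invoked 11) maxes components and bumps thr2 → (0, 0, 2, 0)
from VC(B)=(0, 1, 0, 0), VC(D)=(0, 0, 0, 1), E (invoked 8) maxes components and bumps thr3 → (0, 1, 0, 2)
from VC(A)=(1, 0, 0, 0), VC(C)=(0, 0, 1, 0), F (invoked 9) maxes components and bumps thr0 → (2, 0, 1, 0)
target: VC(F) = (2, 0, 1, 0)

(2, 0, 1, 0)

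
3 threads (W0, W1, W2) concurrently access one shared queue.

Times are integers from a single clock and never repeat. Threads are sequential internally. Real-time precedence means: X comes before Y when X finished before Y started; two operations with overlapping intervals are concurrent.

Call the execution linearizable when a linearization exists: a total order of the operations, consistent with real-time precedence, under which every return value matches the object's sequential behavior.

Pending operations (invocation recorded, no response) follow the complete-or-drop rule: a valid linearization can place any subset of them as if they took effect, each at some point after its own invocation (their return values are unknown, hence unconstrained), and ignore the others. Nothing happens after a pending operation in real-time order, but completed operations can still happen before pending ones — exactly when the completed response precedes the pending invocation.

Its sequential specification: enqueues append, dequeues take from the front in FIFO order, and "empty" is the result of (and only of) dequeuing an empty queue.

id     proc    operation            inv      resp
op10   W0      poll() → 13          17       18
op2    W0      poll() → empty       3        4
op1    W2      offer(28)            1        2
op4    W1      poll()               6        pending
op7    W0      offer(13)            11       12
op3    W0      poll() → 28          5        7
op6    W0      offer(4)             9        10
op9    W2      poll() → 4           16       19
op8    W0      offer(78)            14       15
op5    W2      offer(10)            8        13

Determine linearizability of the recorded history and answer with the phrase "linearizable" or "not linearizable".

not linearizable

through event 3 a valid linearization exists; event 4 (op2 responding at time 4) ends that
the completed operations (2 total) allow one real-time order; the queue replay rejects it
one such order, op1, op2, breaks at step 2 where op2 poll() → empty is illegal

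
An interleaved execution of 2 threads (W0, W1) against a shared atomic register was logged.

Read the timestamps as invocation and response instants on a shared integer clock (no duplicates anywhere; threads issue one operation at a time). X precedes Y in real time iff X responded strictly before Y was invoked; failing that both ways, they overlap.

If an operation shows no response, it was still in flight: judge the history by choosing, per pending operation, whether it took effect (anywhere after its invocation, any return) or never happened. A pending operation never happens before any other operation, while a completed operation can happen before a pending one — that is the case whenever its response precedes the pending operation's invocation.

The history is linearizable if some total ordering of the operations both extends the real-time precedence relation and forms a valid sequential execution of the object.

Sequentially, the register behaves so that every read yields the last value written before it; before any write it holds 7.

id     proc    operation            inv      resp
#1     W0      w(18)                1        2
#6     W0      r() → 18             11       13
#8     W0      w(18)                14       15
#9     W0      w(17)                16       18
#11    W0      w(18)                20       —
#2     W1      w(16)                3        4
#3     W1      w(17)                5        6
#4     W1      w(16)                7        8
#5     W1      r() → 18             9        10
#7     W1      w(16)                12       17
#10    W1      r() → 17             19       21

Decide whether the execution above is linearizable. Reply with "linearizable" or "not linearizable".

not linearizable

through event 9 a valid linearization exists; event 10 (#5 responding at time 10) ends that
the completed operations (5 total) allow one real-time order; the atomic register replay rejects it
take #1, #2, #3, #4, #5: step 5 already fails, because #5 r() → 18 cannot occur there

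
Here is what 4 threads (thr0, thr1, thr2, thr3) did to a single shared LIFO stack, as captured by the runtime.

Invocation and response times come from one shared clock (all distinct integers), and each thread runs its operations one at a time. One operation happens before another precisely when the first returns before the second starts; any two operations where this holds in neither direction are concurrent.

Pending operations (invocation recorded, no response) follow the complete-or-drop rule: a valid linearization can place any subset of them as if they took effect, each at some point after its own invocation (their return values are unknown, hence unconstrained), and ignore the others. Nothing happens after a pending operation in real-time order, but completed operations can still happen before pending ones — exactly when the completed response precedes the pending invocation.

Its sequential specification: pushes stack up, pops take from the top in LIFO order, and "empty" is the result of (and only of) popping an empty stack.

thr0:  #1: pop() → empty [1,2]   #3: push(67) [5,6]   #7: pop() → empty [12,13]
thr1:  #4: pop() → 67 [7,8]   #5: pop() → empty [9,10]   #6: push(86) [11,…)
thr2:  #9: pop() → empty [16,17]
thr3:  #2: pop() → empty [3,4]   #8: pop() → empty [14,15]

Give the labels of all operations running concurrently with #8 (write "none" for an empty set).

#6

concurrent with #8 ([14,15]): every op whose interval crosses 14..15
#1 [1,2]: before
#2 [3,4]: before
#3 [5,6]: before
#4 [7,8]: before
#5 [9,10]: before
#6 [11,…): concurrent
#7 [12,13]: before
#9 [16,17]: after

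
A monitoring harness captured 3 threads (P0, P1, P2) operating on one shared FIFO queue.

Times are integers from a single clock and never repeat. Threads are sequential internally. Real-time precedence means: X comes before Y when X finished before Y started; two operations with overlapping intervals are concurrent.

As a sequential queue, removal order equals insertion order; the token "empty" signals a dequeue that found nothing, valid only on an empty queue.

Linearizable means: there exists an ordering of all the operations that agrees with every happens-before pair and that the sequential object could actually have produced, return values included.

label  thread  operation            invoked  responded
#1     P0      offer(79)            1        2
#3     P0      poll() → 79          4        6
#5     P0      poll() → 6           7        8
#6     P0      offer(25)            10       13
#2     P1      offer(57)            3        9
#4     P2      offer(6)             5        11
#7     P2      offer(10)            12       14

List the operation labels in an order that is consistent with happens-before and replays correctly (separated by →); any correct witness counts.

#1 → #3 → #4 → #2 → #5 → #6 → #7

after step 1 (#1 offer(79)): queue <79>
after step 2 (#3 poll() → 79): queue <>
after step 3 (#4 offer(6)): queue <6>
after step 4 (#2 offer(57)): queue <6,57>
after step 5 (#5 poll() → 6): queue <57>
after step 6 (#6 offer(25)): queue <57,25>
after step 7 (#7 offer(10)): queue <57,25,10>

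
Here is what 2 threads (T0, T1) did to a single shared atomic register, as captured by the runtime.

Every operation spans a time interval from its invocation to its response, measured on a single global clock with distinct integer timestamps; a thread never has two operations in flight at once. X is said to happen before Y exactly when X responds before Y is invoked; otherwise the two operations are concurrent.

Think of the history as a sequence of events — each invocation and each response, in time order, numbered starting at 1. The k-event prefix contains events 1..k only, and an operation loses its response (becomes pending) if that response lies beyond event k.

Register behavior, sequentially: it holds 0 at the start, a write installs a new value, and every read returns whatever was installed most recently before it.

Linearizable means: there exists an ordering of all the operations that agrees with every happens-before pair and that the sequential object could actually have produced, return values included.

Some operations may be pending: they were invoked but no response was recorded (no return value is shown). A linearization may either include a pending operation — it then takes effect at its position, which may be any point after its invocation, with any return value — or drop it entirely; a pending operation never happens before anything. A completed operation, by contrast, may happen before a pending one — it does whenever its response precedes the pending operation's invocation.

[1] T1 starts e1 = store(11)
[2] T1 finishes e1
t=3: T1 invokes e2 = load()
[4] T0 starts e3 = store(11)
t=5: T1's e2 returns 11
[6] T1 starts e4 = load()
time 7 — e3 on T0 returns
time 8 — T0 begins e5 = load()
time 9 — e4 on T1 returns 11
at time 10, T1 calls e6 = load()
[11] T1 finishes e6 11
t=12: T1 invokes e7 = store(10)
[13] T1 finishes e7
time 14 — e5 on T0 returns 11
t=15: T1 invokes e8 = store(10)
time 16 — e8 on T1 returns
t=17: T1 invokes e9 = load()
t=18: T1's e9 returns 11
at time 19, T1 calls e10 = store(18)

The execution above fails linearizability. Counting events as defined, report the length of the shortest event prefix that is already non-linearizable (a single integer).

18

one valid order for events 1..17 is e1, e2, e3, e4, e5, e6, e7, e8:
1. e1 store(11), leaving value 11
2. e2 load() → 11, leaving value 11
3. e3 store(11), leaving value 11
4. e4 load() → 11, leaving value 11
5. e5 load() → 11, leaving value 11
6. e6 load() → 11, leaving value 11
7. e7 store(10), leaving value 10
8. e8 store(10), leaving value 10
with event 18 included (e9 responding at time 18), all real-time-consistent orders fail
take e1, e2, e3, e4, e5, e6, e7, e8, e9: step 9 already fails, because e9 load() → 11 cannot occur there
take e1, e2, e3, e4, e6, e5, e7, e8, e9: step 9 already fails, because e9 load() → 11 cannot occur there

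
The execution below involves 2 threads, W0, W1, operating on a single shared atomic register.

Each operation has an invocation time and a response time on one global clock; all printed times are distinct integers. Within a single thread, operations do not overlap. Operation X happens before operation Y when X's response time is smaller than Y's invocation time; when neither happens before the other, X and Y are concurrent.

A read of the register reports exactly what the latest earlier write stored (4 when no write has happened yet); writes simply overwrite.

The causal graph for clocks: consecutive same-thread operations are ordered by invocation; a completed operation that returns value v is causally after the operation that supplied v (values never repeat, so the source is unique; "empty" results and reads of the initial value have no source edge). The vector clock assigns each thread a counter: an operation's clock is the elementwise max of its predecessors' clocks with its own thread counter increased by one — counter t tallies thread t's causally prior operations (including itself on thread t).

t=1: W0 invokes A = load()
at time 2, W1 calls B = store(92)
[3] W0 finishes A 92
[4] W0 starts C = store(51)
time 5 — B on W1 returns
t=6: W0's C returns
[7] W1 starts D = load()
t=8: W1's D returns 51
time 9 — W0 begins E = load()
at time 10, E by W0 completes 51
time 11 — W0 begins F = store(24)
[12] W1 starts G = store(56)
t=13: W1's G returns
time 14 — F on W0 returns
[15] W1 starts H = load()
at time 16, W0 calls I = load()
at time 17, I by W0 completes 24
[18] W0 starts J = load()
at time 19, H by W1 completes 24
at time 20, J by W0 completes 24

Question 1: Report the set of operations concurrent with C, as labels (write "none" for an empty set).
B

overlap test against C [4,6]: concurrent iff the interval meets 4..6
A [1,3]: before
B [2,5]: concurrent
D [7,8]: after
E [9,10]: after
F [11,14]: after
G [12,13]: after
H [15,19]: after
I [16,17]: after
J [18,20]: after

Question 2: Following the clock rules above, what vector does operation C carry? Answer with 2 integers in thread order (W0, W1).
(2, 1)

B, invoked 2, has no incoming edges; only W1's bump applies → (0, 1)
merge at A (invoked 1): VC(B)=(0, 1), own-thread bump on W0 → (1, 1)
merge at C (invoked 4): VC(A)=(1, 1), own-thread bump on W0 → (2, 1)
merge at D (invoked 7): VC(B)=(0, 1), VC(C)=(2, 1), own-thread bump on W1 → (2, 2)
merge at E (invoked 9): VC(C)=(2, 1), own-thread bump on W0 → (3, 1)
merge at G (invoked 12): VC(D)=(2, 2), own-thread bump on W1 → (2, 3)
merge at F (invoked 11): VC(E)=(3, 1), own-thread bump on W0 → (4, 1)
merge at I (invoked 16): VC(F)=(4, 1), own-thread bump on W0 → (5, 1)
merge at J (invoked 18): VC(F)=(4, 1), VC(I)=(5, 1), own-thread bump on W0 → (6, 1)
merge at H (invoked 15): VC(F)=(4, 1), VC(G)=(2, 3), own-thread bump on W1 → (4, 4)
target: VC(C) = (2, 1)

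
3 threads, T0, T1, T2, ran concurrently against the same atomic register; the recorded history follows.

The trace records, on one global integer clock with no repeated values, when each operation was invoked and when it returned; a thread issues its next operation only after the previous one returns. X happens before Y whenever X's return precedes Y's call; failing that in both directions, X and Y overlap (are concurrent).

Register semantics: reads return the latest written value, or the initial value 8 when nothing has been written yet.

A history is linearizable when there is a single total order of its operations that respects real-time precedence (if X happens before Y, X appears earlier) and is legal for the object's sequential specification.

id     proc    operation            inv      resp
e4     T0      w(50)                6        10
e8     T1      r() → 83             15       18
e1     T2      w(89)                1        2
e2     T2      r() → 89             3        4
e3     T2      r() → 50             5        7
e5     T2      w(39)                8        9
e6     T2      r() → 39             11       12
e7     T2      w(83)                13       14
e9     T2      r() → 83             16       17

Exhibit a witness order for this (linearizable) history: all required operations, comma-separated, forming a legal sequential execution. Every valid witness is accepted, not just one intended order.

1. e1 w(89), leaving value 89
2. e2 r() → 89, leaving value 89
3. e4 w(50), leaving value 50
4. e3 r() → 50, leaving value 50
5. e5 w(39), leaving value 39
6. e6 r() → 39, leaving value 39
7. e7 w(83), leaving value 83
8. e8 r() → 83, leaving value 83
9. e9 r() → 83, leaving value 83

e1, e2, e4, e3, e5, e6, e7, e8, e9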